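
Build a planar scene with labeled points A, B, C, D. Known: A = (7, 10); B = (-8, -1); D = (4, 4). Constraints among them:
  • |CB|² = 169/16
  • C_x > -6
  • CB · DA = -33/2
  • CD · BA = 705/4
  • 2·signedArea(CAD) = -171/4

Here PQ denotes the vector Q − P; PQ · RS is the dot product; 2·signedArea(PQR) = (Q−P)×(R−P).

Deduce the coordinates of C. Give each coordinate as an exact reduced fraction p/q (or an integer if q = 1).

1. C_x = -5  [CB · DA = -33/2 ∩ 2·signedArea(CAD) = -171/4]
2. C_y = 1/4  [CB · DA = -33/2 ∩ 2·signedArea(CAD) = -171/4]
   → C = (-5, 1/4)

C = (-5, 1/4)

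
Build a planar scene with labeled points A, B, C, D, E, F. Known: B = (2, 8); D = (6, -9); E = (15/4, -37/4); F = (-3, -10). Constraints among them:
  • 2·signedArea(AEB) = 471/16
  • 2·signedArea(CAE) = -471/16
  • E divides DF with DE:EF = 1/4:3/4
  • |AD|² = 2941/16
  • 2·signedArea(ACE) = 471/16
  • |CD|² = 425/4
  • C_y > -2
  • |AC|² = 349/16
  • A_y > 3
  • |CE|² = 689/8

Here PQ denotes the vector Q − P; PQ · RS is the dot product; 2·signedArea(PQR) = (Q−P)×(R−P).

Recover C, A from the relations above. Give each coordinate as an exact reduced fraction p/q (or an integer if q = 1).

A = (3/4, 7/2)
C = (-1/2, -1)

1. A_x = 3/4  [line -69/4·x + -7/4·y + 305/16 = 0 ∩ |AD|² = 2941/16]
2. A_y = 7/2  [line -69/4·x + -7/4·y + 305/16 = 0 ∩ |AD|² = 2941/16]
   → A = (3/4, 7/2)
3. C_x = -1/2  [line 51/4·x + 3·y + 75/8 = 0 ∩ |CD|² = 425/4]
4. C_y = -1  [line 51/4·x + 3·y + 75/8 = 0 ∩ |CD|² = 425/4]
   → C = (-1/2, -1)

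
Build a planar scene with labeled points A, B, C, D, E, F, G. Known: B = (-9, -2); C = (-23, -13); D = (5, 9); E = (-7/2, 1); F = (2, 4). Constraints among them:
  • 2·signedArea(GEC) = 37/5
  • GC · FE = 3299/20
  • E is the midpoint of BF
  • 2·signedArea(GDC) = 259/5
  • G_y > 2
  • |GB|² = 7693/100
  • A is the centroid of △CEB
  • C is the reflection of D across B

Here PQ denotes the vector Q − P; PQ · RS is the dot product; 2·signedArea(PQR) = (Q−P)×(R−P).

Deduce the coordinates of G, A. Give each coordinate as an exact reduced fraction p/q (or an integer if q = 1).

1. G_x = -13/10  [2·signedArea(GEC) = 37/5 ∩ GC · FE = 3299/20]
2. G_y = 11/5  [2·signedArea(GEC) = 37/5 ∩ GC · FE = 3299/20]
   → G = (-13/10, 11/5)
3. A_x = -71/6  [A is the centroid of △CEB]
4. A_y = -14/3  [A is the centroid of △CEB]
   → A = (-71/6, -14/3)

A = (-71/6, -14/3)
G = (-13/10, 11/5)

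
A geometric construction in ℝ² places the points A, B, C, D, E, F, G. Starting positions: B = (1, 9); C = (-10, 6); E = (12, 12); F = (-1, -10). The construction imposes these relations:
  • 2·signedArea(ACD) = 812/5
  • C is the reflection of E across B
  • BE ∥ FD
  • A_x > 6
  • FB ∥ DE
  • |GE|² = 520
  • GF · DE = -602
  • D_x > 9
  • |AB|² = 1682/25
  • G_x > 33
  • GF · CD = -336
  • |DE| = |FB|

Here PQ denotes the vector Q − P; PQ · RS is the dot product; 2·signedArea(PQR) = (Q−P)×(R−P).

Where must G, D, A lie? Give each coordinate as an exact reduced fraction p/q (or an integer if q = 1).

1. D_x = 10  [FB ∥ DE ∩ BE ∥ FD]
2. D_y = -7  [FB ∥ DE ∩ BE ∥ FD]
   → D = (10, -7)
3. A_x = 34/5  [line 13·x + 20·y + -762/5 = 0 ∩ |AB|² = 1682/25]
4. A_y = 16/5  [line 13·x + 20·y + -762/5 = 0 ∩ |AB|² = 1682/25]
   → A = (34/5, 16/5)
5. G_x = 34  [GF · CD = -336 ∩ GF · DE = -602]
6. G_y = 18  [GF · CD = -336 ∩ GF · DE = -602]
   → G = (34, 18)

A = (34/5, 16/5)
D = (10, -7)
G = (34, 18)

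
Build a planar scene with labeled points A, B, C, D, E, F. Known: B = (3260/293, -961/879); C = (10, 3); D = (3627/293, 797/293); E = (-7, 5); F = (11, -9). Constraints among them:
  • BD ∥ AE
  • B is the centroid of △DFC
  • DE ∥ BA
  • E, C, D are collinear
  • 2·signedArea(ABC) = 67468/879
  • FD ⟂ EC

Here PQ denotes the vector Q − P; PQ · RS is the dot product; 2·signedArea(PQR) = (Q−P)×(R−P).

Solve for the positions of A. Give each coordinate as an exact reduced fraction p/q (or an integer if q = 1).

A = (-2418/293, 1043/879)

1. A_x = -2418/293  [BD ∥ AE ∩ DE ∥ BA]
2. A_y = 1043/879  [BD ∥ AE ∩ DE ∥ BA]
   → A = (-2418/293, 1043/879)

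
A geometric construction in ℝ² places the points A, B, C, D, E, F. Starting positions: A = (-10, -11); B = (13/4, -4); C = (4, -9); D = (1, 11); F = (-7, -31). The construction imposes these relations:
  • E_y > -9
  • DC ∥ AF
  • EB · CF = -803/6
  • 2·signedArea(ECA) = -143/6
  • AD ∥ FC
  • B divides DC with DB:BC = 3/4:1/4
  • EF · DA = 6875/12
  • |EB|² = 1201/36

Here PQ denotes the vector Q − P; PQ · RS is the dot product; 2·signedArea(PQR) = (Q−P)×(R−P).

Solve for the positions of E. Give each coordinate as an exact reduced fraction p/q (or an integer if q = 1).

1. E_x = -11/12  [2·signedArea(ECA) = -143/6 ∩ EF · DA = 6875/12]
2. E_y = -8  [2·signedArea(ECA) = -143/6 ∩ EF · DA = 6875/12]
   → E = (-11/12, -8)

E = (-11/12, -8)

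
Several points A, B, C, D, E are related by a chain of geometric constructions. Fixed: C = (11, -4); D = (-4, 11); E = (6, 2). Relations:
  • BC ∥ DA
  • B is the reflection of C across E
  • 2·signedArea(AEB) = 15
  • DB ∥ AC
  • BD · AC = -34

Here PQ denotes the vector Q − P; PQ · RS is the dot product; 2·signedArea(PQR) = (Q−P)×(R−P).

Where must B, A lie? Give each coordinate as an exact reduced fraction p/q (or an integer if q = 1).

A = (6, -1)
B = (1, 8)

1. B_x = 1  [B is the reflection of C across E]
2. B_y = 8  [B is the reflection of C across E]
   → B = (1, 8)
3. A_x = 6  [DB ∥ AC ∩ BC ∥ DA]
4. A_y = -1  [DB ∥ AC ∩ BC ∥ DA]
   → A = (6, -1)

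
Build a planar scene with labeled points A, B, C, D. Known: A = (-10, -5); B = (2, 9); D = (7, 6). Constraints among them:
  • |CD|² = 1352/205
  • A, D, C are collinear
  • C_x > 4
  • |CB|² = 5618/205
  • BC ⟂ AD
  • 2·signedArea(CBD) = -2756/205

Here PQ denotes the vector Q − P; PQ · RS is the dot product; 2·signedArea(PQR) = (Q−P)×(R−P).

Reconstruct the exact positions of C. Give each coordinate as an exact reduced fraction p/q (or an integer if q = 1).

1. C_x = 993/205  [A, D, C are collinear ∩ BC ⟂ AD]
2. C_y = 944/205  [A, D, C are collinear ∩ BC ⟂ AD]
   → C = (993/205, 944/205)

C = (993/205, 944/205)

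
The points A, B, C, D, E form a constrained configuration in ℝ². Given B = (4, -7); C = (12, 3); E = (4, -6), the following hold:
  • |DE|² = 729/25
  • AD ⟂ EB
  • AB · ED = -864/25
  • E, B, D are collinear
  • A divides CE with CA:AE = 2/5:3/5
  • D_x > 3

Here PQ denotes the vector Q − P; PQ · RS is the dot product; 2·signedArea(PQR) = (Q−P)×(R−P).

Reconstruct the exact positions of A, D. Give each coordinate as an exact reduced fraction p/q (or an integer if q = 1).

A = (44/5, -3/5)
D = (4, -3/5)

1. A_x = 44/5  [A divides CE with CA:AE = 2/5:3/5]
2. A_y = -3/5  [A divides CE with CA:AE = 2/5:3/5]
   → A = (44/5, -3/5)
3. D_x = 4  [E, B, D are collinear ∩ AD ⟂ EB]
4. D_y = -3/5  [E, B, D are collinear ∩ AD ⟂ EB]
   → D = (4, -3/5)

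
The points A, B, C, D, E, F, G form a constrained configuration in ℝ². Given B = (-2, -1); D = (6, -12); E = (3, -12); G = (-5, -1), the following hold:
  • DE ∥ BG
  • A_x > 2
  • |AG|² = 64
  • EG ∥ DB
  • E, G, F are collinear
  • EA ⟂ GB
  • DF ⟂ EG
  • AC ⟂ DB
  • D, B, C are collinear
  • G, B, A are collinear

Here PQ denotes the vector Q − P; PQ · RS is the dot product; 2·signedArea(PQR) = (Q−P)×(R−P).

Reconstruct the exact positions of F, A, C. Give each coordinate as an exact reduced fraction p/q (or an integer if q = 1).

1. F_x = 747/185  [E, G, F are collinear ∩ DF ⟂ EG]
2. F_y = -2484/185  [E, G, F are collinear ∩ DF ⟂ EG]
   → F = (747/185, -2484/185)
3. A_x = 3  [G, B, A are collinear ∩ EA ⟂ GB]
4. A_y = -1  [G, B, A are collinear ∩ EA ⟂ GB]
   → A = (3, -1)
5. C_x = -10/37  [D, B, C are collinear ∩ AC ⟂ DB]
6. C_y = -125/37  [D, B, C are collinear ∩ AC ⟂ DB]
   → C = (-10/37, -125/37)

A = (3, -1)
C = (-10/37, -125/37)
F = (747/185, -2484/185)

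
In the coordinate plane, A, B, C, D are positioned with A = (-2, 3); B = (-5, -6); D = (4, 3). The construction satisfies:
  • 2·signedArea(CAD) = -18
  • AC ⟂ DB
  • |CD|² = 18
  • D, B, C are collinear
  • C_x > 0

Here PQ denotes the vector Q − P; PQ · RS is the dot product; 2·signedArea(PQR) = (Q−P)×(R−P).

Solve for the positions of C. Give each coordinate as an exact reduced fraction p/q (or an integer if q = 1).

C = (1, 0)

1. C_x = 1  [D, B, C are collinear ∩ AC ⟂ DB]
2. C_y = 0  [D, B, C are collinear ∩ AC ⟂ DB]
   → C = (1, 0)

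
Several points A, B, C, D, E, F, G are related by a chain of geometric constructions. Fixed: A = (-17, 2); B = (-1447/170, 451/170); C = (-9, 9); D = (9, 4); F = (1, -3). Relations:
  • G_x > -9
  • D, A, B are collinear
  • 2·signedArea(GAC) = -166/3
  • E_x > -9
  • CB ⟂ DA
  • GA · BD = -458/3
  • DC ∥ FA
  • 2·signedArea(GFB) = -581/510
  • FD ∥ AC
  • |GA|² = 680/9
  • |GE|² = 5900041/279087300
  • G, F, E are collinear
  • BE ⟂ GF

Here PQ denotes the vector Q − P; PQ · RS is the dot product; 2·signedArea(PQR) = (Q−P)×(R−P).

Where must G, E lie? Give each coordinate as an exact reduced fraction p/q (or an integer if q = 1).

E = (-771377/91205, 29423/10730)
G = (-25/3, 8/3)

1. G_x = -25/3  [2·signedArea(GAC) = -166/3 ∩ GA · BD = -458/3]
2. G_y = 8/3  [2·signedArea(GAC) = -166/3 ∩ GA · BD = -458/3]
   → G = (-25/3, 8/3)
3. E_x = -771377/91205  [G, F, E are collinear ∩ BE ⟂ GF]
4. E_y = 29423/10730  [G, F, E are collinear ∩ BE ⟂ GF]
   → E = (-771377/91205, 29423/10730)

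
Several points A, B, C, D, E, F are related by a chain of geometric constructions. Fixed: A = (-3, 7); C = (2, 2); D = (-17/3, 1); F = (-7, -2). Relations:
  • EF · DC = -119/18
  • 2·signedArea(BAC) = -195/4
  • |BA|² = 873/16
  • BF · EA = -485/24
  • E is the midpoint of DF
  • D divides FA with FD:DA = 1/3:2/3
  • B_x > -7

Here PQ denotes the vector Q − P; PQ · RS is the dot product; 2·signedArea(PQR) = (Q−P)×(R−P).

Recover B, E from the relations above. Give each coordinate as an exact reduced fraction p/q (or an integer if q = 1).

1. B_x = -6  [line 5·x + 5·y + 115/4 = 0 ∩ |BA|² = 873/16]
2. B_y = 1/4  [line 5·x + 5·y + 115/4 = 0 ∩ |BA|² = 873/16]
   → B = (-6, 1/4)
3. E_x = -19/3  [E is the midpoint of DF]
4. E_y = -1/2  [E is the midpoint of DF]
   → E = (-19/3, -1/2)

B = (-6, 1/4)
E = (-19/3, -1/2)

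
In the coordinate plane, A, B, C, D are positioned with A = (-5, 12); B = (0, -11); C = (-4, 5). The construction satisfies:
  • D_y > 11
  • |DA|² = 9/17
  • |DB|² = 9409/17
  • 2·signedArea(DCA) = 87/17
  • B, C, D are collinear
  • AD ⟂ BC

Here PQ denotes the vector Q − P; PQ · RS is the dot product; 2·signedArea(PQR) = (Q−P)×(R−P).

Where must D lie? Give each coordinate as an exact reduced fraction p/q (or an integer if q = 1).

1. D_x = -97/17  [B, C, D are collinear ∩ AD ⟂ BC]
2. D_y = 201/17  [B, C, D are collinear ∩ AD ⟂ BC]
   → D = (-97/17, 201/17)

D = (-97/17, 201/17)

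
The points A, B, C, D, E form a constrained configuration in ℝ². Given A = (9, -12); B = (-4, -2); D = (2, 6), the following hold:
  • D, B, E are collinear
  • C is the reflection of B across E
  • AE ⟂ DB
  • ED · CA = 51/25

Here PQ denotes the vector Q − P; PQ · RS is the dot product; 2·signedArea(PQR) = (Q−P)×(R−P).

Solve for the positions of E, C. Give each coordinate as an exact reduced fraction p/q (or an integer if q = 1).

1. E_x = -103/25  [D, B, E are collinear ∩ AE ⟂ DB]
2. E_y = -54/25  [D, B, E are collinear ∩ AE ⟂ DB]
   → E = (-103/25, -54/25)
3. C_x = -106/25  [C is the reflection of B across E]
4. C_y = -58/25  [C is the reflection of B across E]
   → C = (-106/25, -58/25)

C = (-106/25, -58/25)
E = (-103/25, -54/25)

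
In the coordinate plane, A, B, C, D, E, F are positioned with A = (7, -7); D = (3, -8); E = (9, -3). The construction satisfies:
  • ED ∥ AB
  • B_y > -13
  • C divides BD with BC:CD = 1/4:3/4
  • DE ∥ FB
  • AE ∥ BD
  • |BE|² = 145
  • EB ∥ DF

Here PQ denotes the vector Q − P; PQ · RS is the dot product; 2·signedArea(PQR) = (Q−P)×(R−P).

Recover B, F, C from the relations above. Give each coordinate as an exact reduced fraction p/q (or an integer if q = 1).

B = (1, -12)
C = (3/2, -11)
F = (-5, -17)

1. B_x = 1  [AE ∥ BD ∩ ED ∥ AB]
2. B_y = -12  [AE ∥ BD ∩ ED ∥ AB]
   → B = (1, -12)
3. F_x = -5  [DE ∥ FB ∩ EB ∥ DF]
4. F_y = -17  [DE ∥ FB ∩ EB ∥ DF]
   → F = (-5, -17)
5. C_x = 3/2  [C divides BD with BC:CD = 1/4:3/4]
6. C_y = -11  [C divides BD with BC:CD = 1/4:3/4]
   → C = (3/2, -11)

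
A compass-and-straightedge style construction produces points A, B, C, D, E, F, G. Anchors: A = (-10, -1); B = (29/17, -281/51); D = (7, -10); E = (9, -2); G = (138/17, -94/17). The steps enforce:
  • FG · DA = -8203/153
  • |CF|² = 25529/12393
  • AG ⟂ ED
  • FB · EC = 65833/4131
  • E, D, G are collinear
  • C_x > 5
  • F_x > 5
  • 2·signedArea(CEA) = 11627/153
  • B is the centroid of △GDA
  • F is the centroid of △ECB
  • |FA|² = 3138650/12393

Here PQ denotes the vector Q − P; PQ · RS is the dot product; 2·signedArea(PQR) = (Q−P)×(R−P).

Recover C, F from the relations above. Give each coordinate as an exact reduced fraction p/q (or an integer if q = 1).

C = (301/51, -893/153)
F = (847/153, -2042/459)

1. F_x = 847/153  [line 17·x + -9·y + -20525/153 = 0 ∩ |FA|² = 3138650/12393]
2. F_y = -2042/459  [line 17·x + -9·y + -20525/153 = 0 ∩ |FA|² = 3138650/12393]
   → F = (847/153, -2042/459)
3. C_x = 301/51  [2·signedArea(CEA) = 11627/153 ∩ F is the centroid of △ECB]
4. C_y = -893/153  [2·signedArea(CEA) = 11627/153 ∩ F is the centroid of △ECB]
   → C = (301/51, -893/153)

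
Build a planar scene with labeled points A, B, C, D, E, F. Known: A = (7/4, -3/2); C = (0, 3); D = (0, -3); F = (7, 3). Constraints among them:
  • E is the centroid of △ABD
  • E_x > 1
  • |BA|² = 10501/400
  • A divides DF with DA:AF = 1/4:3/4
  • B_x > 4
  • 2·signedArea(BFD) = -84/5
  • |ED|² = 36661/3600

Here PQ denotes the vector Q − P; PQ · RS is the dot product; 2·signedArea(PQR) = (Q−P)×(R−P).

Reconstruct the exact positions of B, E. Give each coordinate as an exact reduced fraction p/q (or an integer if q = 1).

B = (21/5, 3)
E = (119/60, -1/2)

1. B_x = 21/5  [line 6·x + -7·y + -21/5 = 0 ∩ |BA|² = 10501/400]
2. B_y = 3  [line 6·x + -7·y + -21/5 = 0 ∩ |BA|² = 10501/400]
   → B = (21/5, 3)
3. E_x = 119/60  [E is the centroid of △ABD]
4. E_y = -1/2  [E is the centroid of △ABD]
   → E = (119/60, -1/2)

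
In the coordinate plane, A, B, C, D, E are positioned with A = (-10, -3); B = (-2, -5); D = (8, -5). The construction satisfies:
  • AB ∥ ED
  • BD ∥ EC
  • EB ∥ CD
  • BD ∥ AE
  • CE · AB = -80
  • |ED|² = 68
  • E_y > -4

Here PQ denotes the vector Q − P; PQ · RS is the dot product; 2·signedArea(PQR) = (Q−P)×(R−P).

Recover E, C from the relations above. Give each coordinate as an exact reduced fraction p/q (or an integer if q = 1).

1. E_x = 0  [AB ∥ ED ∩ BD ∥ AE]
2. E_y = -3  [AB ∥ ED ∩ BD ∥ AE]
   → E = (0, -3)
3. C_x = 10  [EB ∥ CD ∩ BD ∥ EC]
4. C_y = -3  [EB ∥ CD ∩ BD ∥ EC]
   → C = (10, -3)

C = (10, -3)
E = (0, -3)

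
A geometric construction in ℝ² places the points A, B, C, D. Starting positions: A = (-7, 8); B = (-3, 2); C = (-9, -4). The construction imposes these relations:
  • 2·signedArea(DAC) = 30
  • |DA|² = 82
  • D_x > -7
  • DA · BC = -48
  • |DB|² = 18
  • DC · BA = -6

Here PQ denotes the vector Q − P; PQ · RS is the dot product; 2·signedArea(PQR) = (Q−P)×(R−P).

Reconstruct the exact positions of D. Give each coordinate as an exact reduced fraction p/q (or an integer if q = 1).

1. D_x = -6  [DA · BC = -48 ∩ DC · BA = -6]
2. D_y = -1  [DA · BC = -48 ∩ DC · BA = -6]
   → D = (-6, -1)

D = (-6, -1)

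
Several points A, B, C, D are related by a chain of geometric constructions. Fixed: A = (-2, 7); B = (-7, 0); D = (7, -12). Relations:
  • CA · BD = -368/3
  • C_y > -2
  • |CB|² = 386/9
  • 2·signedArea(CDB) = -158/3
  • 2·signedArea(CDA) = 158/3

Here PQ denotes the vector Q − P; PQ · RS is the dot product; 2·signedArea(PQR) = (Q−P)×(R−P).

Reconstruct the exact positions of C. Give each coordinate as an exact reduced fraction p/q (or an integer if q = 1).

C = (-2/3, -5/3)

1. C_x = -2/3  [2·signedArea(CDB) = -158/3 ∩ CA · BD = -368/3]
2. C_y = -5/3  [2·signedArea(CDB) = -158/3 ∩ CA · BD = -368/3]
   → C = (-2/3, -5/3)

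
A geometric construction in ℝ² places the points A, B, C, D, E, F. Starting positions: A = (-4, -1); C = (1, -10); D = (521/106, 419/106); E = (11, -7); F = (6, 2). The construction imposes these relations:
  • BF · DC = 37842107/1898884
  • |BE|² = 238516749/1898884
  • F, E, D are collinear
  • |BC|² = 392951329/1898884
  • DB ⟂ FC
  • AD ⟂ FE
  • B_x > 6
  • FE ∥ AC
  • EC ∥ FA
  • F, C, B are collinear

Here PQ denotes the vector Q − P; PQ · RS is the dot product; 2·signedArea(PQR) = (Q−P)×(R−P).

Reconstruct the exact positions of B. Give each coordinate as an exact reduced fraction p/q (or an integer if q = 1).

B = (117029/17914, 29368/8957)

1. B_x = 117029/17914  [F, C, B are collinear ∩ DB ⟂ FC]
2. B_y = 29368/8957  [F, C, B are collinear ∩ DB ⟂ FC]
   → B = (117029/17914, 29368/8957)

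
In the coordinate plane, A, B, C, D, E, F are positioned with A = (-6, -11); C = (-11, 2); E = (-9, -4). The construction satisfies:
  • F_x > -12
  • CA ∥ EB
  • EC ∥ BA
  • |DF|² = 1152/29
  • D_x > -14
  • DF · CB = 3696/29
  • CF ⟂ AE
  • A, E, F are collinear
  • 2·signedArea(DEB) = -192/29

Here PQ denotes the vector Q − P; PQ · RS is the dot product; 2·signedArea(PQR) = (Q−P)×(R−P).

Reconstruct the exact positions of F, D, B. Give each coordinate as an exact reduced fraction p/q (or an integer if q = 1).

B = (-4, -17)
D = (-405/29, 220/29)
F = (-333/29, 52/29)

1. F_x = -333/29  [A, E, F are collinear ∩ CF ⟂ AE]
2. F_y = 52/29  [A, E, F are collinear ∩ CF ⟂ AE]
   → F = (-333/29, 52/29)
3. B_x = -4  [EC ∥ BA ∩ CA ∥ EB]
4. B_y = -17  [EC ∥ BA ∩ CA ∥ EB]
   → B = (-4, -17)
5. D_x = -405/29  [2·signedArea(DEB) = -192/29 ∩ DF · CB = 3696/29]
6. D_y = 220/29  [2·signedArea(DEB) = -192/29 ∩ DF · CB = 3696/29]
   → D = (-405/29, 220/29)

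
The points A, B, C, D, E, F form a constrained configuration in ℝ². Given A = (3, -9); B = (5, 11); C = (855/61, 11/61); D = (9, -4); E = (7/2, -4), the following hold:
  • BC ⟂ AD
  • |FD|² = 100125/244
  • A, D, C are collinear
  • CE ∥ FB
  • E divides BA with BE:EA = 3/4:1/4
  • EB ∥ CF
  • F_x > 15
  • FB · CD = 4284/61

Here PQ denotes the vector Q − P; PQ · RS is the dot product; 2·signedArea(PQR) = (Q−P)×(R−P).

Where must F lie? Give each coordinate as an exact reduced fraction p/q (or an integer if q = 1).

F = (1893/122, 926/61)

1. F_x = 1893/122  [CE ∥ FB ∩ EB ∥ CF]
2. F_y = 926/61  [CE ∥ FB ∩ EB ∥ CF]
   → F = (1893/122, 926/61)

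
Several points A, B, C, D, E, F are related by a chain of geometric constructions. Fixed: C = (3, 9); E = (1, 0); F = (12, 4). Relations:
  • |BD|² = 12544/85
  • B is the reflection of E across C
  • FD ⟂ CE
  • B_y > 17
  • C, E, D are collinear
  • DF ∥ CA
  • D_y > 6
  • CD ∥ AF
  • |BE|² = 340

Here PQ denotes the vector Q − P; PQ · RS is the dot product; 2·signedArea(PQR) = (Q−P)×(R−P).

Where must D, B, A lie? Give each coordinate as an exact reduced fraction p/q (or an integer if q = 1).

A = (1074/85, 583/85)
B = (5, 18)
D = (201/85, 522/85)

1. D_x = 201/85  [C, E, D are collinear ∩ FD ⟂ CE]
2. D_y = 522/85  [C, E, D are collinear ∩ FD ⟂ CE]
   → D = (201/85, 522/85)
3. B_x = 5  [B is the reflection of E across C]
4. B_y = 18  [B is the reflection of E across C]
   → B = (5, 18)
5. A_x = 1074/85  [CD ∥ AF ∩ DF ∥ CA]
6. A_y = 583/85  [CD ∥ AF ∩ DF ∥ CA]
   → A = (1074/85, 583/85)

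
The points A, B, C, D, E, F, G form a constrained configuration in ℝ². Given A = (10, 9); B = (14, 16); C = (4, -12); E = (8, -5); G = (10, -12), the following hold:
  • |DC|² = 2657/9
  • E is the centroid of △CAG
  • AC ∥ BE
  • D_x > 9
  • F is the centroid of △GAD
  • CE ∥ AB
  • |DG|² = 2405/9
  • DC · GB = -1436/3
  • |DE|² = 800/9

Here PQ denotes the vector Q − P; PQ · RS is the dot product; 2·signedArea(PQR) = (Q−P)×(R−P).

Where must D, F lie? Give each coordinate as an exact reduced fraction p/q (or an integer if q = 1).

D = (28/3, 13/3)
F = (88/9, 4/9)

1. D_x = 28/3  [line -4·x + -28·y + 476/3 = 0 ∩ |DC|² = 2657/9]
2. D_y = 13/3  [line -4·x + -28·y + 476/3 = 0 ∩ |DC|² = 2657/9]
   → D = (28/3, 13/3)
3. F_x = 88/9  [F is the centroid of △GAD]
4. F_y = 4/9  [F is the centroid of △GAD]
   → F = (88/9, 4/9)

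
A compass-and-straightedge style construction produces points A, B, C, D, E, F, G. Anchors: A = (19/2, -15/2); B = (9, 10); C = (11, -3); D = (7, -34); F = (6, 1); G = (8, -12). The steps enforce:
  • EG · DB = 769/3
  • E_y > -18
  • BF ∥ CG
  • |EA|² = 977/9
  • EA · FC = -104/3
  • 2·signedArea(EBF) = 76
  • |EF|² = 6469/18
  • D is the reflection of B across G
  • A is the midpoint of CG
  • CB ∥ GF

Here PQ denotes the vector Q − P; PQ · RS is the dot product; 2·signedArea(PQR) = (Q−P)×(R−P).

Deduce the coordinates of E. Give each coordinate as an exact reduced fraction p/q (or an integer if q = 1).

1. E_x = 49/6  [EA · FC = -104/3 ∩ 2·signedArea(EBF) = 76]
2. E_y = -107/6  [EA · FC = -104/3 ∩ 2·signedArea(EBF) = 76]
   → E = (49/6, -107/6)

E = (49/6, -107/6)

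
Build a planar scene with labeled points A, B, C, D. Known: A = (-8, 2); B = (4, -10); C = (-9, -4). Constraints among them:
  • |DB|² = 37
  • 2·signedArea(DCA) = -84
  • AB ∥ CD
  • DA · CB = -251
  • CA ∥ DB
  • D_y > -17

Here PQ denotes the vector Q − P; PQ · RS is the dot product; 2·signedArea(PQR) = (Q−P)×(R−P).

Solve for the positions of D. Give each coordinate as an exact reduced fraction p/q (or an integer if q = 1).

D = (3, -16)

1. D_x = 3  [CA ∥ DB ∩ AB ∥ CD]
2. D_y = -16  [CA ∥ DB ∩ AB ∥ CD]
   → D = (3, -16)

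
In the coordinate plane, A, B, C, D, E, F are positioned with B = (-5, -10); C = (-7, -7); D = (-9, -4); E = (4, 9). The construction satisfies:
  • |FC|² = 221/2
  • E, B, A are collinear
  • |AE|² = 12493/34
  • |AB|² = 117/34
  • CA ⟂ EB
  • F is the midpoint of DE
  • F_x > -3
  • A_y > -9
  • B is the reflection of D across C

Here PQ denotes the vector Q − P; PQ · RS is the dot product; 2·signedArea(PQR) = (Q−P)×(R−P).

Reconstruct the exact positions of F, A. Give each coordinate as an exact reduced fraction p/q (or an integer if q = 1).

A = (-143/34, -283/34)
F = (-5/2, 5/2)

1. F_x = -5/2  [F is the midpoint of DE]
2. F_y = 5/2  [F is the midpoint of DE]
   → F = (-5/2, 5/2)
3. A_x = -143/34  [E, B, A are collinear ∩ CA ⟂ EB]
4. A_y = -283/34  [E, B, A are collinear ∩ CA ⟂ EB]
   → A = (-143/34, -283/34)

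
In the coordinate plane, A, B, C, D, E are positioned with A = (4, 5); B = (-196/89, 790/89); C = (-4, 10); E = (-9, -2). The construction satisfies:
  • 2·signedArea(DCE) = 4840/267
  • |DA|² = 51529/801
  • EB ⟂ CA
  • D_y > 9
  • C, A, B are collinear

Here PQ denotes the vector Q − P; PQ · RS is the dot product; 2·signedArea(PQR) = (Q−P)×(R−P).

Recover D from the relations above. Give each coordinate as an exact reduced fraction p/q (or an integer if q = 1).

D = (-748/267, 2470/267)

1. D_x = -748/267  [line 12·x + -5·y + 21326/267 = 0 ∩ |DA|² = 51529/801]
2. D_y = 2470/267  [line 12·x + -5·y + 21326/267 = 0 ∩ |DA|² = 51529/801]
   → D = (-748/267, 2470/267)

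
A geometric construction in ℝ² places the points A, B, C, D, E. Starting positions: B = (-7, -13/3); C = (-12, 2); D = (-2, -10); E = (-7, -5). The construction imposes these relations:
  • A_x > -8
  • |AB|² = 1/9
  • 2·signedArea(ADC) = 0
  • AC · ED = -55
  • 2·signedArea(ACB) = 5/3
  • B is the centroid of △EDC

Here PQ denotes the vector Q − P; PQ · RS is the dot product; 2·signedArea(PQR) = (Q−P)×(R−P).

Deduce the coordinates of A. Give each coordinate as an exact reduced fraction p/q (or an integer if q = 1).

1. A_x = -7  [2·signedArea(ADC) = 0 ∩ 2·signedArea(ACB) = 5/3]
2. A_y = -4  [2·signedArea(ADC) = 0 ∩ 2·signedArea(ACB) = 5/3]
   → A = (-7, -4)

A = (-7, -4)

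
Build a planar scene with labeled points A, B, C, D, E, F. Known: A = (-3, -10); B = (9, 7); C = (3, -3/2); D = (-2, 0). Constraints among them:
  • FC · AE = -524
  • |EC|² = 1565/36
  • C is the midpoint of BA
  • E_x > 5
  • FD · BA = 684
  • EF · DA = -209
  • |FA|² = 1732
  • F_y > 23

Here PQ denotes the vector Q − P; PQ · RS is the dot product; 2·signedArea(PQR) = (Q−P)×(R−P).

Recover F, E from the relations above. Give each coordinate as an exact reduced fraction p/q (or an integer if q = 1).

E = (16/3, 14/3)
F = (21, 24)

1. F_x = 21  [line 12·x + 17·y + -660 = 0 ∩ |FA|² = 1732]
2. F_y = 24  [line 12·x + 17·y + -660 = 0 ∩ |FA|² = 1732]
   → F = (21, 24)
3. E_x = 16/3  [EF · DA = -209 ∩ FC · AE = -524]
4. E_y = 14/3  [EF · DA = -209 ∩ FC · AE = -524]
   → E = (16/3, 14/3)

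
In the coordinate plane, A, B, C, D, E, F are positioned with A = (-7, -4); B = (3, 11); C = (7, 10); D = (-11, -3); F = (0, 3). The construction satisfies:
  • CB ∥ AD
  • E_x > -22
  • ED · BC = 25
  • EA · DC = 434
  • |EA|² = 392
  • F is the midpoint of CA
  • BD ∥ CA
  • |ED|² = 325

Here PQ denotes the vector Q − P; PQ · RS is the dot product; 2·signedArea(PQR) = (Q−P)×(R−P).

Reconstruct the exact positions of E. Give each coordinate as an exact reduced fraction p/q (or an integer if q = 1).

1. E_x = -21  [EA · DC = 434 ∩ ED · BC = 25]
2. E_y = -18  [EA · DC = 434 ∩ ED · BC = 25]
   → E = (-21, -18)

E = (-21, -18)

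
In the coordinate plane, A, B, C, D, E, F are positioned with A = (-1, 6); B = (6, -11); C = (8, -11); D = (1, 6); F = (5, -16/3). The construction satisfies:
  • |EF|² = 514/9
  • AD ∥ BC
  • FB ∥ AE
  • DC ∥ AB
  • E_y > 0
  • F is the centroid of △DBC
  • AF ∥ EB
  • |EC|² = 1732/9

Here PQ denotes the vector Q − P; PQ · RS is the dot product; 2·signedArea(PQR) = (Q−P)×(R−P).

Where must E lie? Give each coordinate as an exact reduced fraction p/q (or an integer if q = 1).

1. E_x = 0  [AF ∥ EB ∩ FB ∥ AE]
2. E_y = 1/3  [AF ∥ EB ∩ FB ∥ AE]
   → E = (0, 1/3)

E = (0, 1/3)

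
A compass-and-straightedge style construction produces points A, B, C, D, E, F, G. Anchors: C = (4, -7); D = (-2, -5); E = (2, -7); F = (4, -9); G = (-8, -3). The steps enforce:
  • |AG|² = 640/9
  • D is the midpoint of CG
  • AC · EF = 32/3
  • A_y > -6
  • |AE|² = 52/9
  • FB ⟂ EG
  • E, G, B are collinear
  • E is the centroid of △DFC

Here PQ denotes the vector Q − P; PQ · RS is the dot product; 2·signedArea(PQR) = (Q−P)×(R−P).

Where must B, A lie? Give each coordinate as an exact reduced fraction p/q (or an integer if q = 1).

A = (0, -17/3)
B = (128/29, -231/29)

1. B_x = 128/29  [E, G, B are collinear ∩ FB ⟂ EG]
2. B_y = -231/29  [E, G, B are collinear ∩ FB ⟂ EG]
   → B = (128/29, -231/29)
3. A_x = 0  [line -2·x + 2·y + 34/3 = 0 ∩ |AG|² = 640/9]
4. A_y = -17/3  [line -2·x + 2·y + 34/3 = 0 ∩ |AG|² = 640/9]
   → A = (0, -17/3)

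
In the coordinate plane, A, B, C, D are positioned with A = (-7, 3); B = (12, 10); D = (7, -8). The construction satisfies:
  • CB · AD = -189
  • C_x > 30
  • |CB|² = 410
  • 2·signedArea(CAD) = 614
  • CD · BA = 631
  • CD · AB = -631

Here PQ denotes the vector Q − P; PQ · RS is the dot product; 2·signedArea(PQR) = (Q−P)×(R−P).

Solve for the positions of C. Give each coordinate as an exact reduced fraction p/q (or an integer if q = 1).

1. C_x = 31  [CD · BA = 631 ∩ 2·signedArea(CAD) = 614]
2. C_y = 17  [CD · BA = 631 ∩ 2·signedArea(CAD) = 614]
   → C = (31, 17)

C = (31, 17)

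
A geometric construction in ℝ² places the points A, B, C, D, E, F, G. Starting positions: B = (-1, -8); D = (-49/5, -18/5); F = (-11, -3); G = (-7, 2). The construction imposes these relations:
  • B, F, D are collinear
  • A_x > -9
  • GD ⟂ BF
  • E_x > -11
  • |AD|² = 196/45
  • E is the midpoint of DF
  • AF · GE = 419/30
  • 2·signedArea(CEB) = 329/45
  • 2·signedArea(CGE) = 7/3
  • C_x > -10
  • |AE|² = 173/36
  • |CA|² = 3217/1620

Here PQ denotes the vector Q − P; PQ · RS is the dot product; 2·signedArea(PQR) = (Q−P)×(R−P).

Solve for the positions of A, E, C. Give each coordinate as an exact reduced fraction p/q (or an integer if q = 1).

1. E_x = -52/5  [E is the midpoint of DF]
2. E_y = -33/10  [E is the midpoint of DF]
   → E = (-52/5, -33/10)
3. C_x = -436/45  [2·signedArea(CGE) = 7/3 ∩ 2·signedArea(CEB) = 329/45]
4. C_y = -259/90  [2·signedArea(CGE) = 7/3 ∩ 2·signedArea(CEB) = 329/45]
   → C = (-436/45, -259/90)
5. A_x = -133/15  [line 17/5·x + 53/10·y + 118/3 = 0 ∩ |AE|² = 173/36]
6. A_y = -26/15  [line 17/5·x + 53/10·y + 118/3 = 0 ∩ |AE|² = 173/36]
   → A = (-133/15, -26/15)

A = (-133/15, -26/15)
C = (-436/45, -259/90)
E = (-52/5, -33/10)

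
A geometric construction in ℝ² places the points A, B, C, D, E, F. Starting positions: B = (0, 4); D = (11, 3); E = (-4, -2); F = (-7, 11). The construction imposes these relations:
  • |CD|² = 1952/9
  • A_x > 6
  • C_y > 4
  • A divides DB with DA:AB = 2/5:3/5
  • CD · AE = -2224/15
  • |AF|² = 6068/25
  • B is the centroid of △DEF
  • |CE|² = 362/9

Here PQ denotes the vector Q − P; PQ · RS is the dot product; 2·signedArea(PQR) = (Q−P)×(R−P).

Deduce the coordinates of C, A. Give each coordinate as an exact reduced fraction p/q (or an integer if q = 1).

A = (33/5, 17/5)
C = (-11/3, 13/3)

1. A_x = 33/5  [A divides DB with DA:AB = 2/5:3/5]
2. A_y = 17/5  [A divides DB with DA:AB = 2/5:3/5]
   → A = (33/5, 17/5)
3. C_x = -11/3  [line 53/5·x + 27/5·y + 232/15 = 0 ∩ |CD|² = 1952/9]
4. C_y = 13/3  [line 53/5·x + 27/5·y + 232/15 = 0 ∩ |CD|² = 1952/9]
   → C = (-11/3, 13/3)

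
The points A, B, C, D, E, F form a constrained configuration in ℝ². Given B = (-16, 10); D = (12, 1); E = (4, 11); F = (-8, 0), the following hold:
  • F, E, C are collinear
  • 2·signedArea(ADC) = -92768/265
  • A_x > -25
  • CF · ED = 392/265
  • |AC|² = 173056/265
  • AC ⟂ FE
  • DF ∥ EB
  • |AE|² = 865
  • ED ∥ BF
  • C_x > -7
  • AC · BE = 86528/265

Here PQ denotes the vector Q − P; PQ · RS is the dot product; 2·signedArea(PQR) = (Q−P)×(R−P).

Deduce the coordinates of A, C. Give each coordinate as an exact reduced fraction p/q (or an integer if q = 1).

1. C_x = -1784/265  [F, E, C are collinear ∩ CF · ED = 392/265]
2. C_y = 308/265  [F, E, C are collinear ∩ CF · ED = 392/265]
   → C = (-1784/265, 308/265)
3. A_x = -24  [2·signedArea(ADC) = -92768/265 ∩ AC ⟂ FE]
4. A_y = 20  [2·signedArea(ADC) = -92768/265 ∩ AC ⟂ FE]
   → A = (-24, 20)

A = (-24, 20)
C = (-1784/265, 308/265)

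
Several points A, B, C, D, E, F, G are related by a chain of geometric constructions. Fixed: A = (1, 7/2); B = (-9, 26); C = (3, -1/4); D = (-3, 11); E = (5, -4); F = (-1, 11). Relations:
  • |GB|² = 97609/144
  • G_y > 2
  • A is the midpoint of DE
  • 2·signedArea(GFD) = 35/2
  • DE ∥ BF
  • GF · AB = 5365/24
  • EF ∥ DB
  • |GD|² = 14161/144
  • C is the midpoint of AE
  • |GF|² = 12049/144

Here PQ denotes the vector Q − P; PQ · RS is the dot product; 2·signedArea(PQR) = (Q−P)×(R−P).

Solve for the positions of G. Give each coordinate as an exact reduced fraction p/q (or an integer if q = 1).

G = (5/3, 9/4)

1. G_x = 5/3  [2·signedArea(GFD) = 35/2 ∩ GF · AB = 5365/24]
2. G_y = 9/4  [2·signedArea(GFD) = 35/2 ∩ GF · AB = 5365/24]
   → G = (5/3, 9/4)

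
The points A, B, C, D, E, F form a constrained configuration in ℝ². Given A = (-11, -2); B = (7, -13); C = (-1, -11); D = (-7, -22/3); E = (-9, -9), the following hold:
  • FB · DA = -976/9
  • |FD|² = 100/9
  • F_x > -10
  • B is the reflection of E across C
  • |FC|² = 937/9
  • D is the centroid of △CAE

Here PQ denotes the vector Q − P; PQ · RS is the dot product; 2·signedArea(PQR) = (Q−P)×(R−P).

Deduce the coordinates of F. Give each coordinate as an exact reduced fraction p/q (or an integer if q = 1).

1. F_x = -9  [line 4·x + -16/3·y + 100/9 = 0 ∩ |FD|² = 100/9]
2. F_y = -14/3  [line 4·x + -16/3·y + 100/9 = 0 ∩ |FD|² = 100/9]
   → F = (-9, -14/3)

F = (-9, -14/3)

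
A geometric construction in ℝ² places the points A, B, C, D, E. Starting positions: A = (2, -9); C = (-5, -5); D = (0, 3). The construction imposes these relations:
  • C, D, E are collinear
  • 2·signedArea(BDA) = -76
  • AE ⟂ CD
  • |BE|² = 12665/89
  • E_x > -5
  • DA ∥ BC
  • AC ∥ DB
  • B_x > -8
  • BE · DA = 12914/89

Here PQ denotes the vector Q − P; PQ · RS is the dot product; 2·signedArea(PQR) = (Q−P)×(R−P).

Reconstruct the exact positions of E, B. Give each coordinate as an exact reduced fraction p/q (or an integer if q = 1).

B = (-7, 7)
E = (-430/89, -421/89)

1. E_x = -430/89  [C, D, E are collinear ∩ AE ⟂ CD]
2. E_y = -421/89  [C, D, E are collinear ∩ AE ⟂ CD]
   → E = (-430/89, -421/89)
3. B_x = -7  [DA ∥ BC ∩ AC ∥ DB]
4. B_y = 7  [DA ∥ BC ∩ AC ∥ DB]
   → B = (-7, 7)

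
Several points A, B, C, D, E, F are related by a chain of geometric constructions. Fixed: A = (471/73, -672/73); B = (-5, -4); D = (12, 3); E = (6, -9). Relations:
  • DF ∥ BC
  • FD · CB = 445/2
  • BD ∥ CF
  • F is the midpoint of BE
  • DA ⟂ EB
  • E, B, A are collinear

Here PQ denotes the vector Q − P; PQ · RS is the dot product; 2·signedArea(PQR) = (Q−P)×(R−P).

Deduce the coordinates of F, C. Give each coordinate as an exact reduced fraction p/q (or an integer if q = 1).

1. F_x = 1/2  [F is the midpoint of BE]
2. F_y = -13/2  [F is the midpoint of BE]
   → F = (1/2, -13/2)
3. C_x = -33/2  [BD ∥ CF ∩ DF ∥ BC]
4. C_y = -27/2  [BD ∥ CF ∩ DF ∥ BC]
   → C = (-33/2, -27/2)

C = (-33/2, -27/2)
F = (1/2, -13/2)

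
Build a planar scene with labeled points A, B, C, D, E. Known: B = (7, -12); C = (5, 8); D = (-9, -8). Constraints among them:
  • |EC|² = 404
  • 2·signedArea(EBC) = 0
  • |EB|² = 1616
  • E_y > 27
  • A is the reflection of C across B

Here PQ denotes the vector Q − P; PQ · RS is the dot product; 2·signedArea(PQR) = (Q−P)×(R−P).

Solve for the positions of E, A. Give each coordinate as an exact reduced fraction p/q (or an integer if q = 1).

1. E_x = 3  [line -20·x + -2·y + 116 = 0 ∩ |EB|² = 1616]
2. E_y = 28  [line -20·x + -2·y + 116 = 0 ∩ |EB|² = 1616]
   → E = (3, 28)
3. A_x = 9  [A is the reflection of C across B]
4. A_y = -32  [A is the reflection of C across B]
   → A = (9, -32)

A = (9, -32)
E = (3, 28)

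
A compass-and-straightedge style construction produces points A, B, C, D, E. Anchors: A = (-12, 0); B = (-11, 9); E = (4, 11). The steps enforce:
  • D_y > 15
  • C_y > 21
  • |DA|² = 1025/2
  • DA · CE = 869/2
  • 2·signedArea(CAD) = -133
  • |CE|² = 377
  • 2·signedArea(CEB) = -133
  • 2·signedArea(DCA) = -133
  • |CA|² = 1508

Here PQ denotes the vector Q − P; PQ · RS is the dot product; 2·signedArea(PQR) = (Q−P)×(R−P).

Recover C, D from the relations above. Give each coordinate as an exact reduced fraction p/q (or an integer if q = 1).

1. C_x = 20  [line 2·x + -15·y + 290 = 0 ∩ |CA|² = 1508]
2. C_y = 22  [line 2·x + -15·y + 290 = 0 ∩ |CA|² = 1508]
   → C = (20, 22)
3. D_x = 9/2  [2·signedArea(DCA) = -133 ∩ DA · CE = 869/2]
4. D_y = 31/2  [2·signedArea(DCA) = -133 ∩ DA · CE = 869/2]
   → D = (9/2, 31/2)

C = (20, 22)
D = (9/2, 31/2)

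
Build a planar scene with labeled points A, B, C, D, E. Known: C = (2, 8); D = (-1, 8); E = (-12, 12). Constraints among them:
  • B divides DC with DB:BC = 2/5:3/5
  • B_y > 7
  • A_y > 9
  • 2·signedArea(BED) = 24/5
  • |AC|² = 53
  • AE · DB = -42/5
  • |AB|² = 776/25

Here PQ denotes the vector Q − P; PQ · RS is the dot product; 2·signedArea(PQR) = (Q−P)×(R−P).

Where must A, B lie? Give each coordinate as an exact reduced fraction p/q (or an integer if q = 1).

1. B_x = 1/5  [B divides DC with DB:BC = 2/5:3/5]
2. B_y = 8  [B divides DC with DB:BC = 2/5:3/5]
   → B = (1/5, 8)
3. A_x = -5  [AE · DB = -42/5]
4. A_y = 10  [|AB|² = 776/25]
   → A = (-5, 10)

A = (-5, 10)
B = (1/5, 8)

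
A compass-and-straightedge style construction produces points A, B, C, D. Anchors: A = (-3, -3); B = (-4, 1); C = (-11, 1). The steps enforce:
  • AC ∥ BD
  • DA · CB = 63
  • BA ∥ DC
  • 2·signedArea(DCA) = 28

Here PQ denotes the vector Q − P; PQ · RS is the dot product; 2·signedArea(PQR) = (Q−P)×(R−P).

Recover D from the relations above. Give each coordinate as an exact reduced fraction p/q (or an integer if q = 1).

1. D_x = -12  [BA ∥ DC ∩ AC ∥ BD]
2. D_y = 5  [BA ∥ DC ∩ AC ∥ BD]
   → D = (-12, 5)

D = (-12, 5)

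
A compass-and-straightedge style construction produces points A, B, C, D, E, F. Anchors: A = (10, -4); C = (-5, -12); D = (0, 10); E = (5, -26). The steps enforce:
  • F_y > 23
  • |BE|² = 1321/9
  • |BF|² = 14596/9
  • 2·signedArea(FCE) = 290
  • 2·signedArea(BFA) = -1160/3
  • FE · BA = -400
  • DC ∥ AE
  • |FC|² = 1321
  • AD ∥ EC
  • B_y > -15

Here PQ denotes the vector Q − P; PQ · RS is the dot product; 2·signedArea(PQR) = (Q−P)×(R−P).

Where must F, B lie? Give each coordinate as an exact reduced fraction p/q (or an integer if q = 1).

B = (10/3, -14)
F = (-10, 24)

1. F_x = -10  [line 14·x + 10·y + -100 = 0 ∩ |FC|² = 1321]
2. F_y = 24  [line 14·x + 10·y + -100 = 0 ∩ |FC|² = 1321]
   → F = (-10, 24)
3. B_x = 10/3  [2·signedArea(BFA) = -1160/3 ∩ FE · BA = -400]
4. B_y = -14  [2·signedArea(BFA) = -1160/3 ∩ FE · BA = -400]
   → B = (10/3, -14)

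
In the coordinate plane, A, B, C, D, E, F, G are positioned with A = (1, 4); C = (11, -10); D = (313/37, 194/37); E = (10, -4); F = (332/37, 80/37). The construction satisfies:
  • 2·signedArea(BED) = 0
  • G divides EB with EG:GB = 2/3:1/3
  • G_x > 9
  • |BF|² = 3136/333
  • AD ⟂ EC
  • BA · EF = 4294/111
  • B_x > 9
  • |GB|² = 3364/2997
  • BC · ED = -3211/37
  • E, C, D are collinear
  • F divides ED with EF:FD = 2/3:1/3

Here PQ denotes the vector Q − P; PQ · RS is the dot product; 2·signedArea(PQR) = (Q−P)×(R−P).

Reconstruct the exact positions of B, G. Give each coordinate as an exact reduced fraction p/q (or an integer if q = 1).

B = (1052/111, -32/37)
G = (3214/333, -212/111)

1. B_x = 1052/111  [2·signedArea(BED) = 0 ∩ BC · ED = -3211/37]
2. B_y = -32/37  [2·signedArea(BED) = 0 ∩ BC · ED = -3211/37]
   → B = (1052/111, -32/37)
3. G_x = 3214/333  [G divides EB with EG:GB = 2/3:1/3]
4. G_y = -212/111  [G divides EB with EG:GB = 2/3:1/3]
   → G = (3214/333, -212/111)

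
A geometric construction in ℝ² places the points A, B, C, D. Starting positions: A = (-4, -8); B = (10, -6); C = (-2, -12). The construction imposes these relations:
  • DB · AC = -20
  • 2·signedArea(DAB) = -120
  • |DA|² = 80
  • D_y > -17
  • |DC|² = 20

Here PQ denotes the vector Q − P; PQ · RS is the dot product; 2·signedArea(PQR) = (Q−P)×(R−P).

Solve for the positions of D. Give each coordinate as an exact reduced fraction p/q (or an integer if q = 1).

D = (0, -16)

1. D_x = 0  [2·signedArea(DAB) = -120 ∩ DB · AC = -20]
2. D_y = -16  [2·signedArea(DAB) = -120 ∩ DB · AC = -20]
   → D = (0, -16)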